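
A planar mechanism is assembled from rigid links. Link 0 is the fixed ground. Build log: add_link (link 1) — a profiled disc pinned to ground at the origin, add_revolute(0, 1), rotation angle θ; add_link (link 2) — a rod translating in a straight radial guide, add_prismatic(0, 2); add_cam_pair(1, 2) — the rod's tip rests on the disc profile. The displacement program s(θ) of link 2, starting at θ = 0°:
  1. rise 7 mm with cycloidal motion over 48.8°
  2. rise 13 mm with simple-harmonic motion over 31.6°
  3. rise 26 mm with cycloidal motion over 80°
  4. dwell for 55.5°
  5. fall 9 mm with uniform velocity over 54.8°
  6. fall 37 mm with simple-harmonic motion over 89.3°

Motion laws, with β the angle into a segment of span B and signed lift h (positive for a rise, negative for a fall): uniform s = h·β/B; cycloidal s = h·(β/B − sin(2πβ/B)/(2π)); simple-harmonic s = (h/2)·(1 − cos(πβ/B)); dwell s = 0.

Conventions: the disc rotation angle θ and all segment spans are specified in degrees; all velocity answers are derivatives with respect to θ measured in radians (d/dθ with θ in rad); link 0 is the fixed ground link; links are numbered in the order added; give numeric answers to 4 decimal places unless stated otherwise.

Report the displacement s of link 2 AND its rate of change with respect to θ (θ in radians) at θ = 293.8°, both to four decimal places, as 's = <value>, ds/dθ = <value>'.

seg 1 [0°–48.8°] cycloidal, h=7: full span → s += 7 → s = 7.0000
seg 2 [48.8°–80.4°] simple-harmonic, h=13: full span → s += 13 → s = 20.0000
seg 3 [80.4°–160.4°] cycloidal, h=26: full span → s += 26 → s = 46.0000
seg 4 [160.4°–215.9°] dwell: s stays 46.0000
seg 5 [215.9°–270.7°] uniform, h=-9: full span → s += -9 → s = 37.0000
seg 6 [270.7°–360°] simple-harmonic, h=-37: θ=293.8° here. β=23.1, B=89.3. -37/2·(1 − cos(π·0.2587)) = -5.7800 → s = 31.2200
velocity in seg [270.7°–360°] (simple-harmonic), θ in radians: β = 23.1° = 0.4032 rad, B = 89.3° = 1.5586 rad; ds/dθ = (πh/(2B)) sin(πβ/B) = (π·(-37)/(2·1.5586)) sin(π·0.2587) = -27.077062 mm/rad

s = 31.2200, ds/dθ = -27.0771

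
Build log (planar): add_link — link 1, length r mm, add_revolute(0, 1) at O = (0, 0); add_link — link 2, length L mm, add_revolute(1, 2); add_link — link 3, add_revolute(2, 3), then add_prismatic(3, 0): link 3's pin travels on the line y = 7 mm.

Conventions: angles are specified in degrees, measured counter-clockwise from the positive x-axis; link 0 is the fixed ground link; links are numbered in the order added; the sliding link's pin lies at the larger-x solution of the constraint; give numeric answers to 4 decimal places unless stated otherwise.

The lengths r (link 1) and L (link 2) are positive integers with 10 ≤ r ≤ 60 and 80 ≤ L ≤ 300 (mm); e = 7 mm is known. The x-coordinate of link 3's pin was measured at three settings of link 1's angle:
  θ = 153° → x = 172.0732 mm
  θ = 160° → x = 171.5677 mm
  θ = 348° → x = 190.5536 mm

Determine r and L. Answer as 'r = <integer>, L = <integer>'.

constraint per measurement: (x − r cos θ)² + (r sin θ − e)² = L²
subtracting the θ₁ and θ₂ equations cancels the r² and L² terms:
r = (x₁² − x₂²) / (2[(x₁cos θ₁ + e sin θ₁) − (x₂cos θ₂ + e sin θ₂)]) = 9.9990 → r = 10
L² = (x₁ − r cos θ₁)² + (r sin θ₁ − e)² = 32760.9944 → L = 181.0000 → L = 181
check at θ₃=348°: x = 190.5536 (printed 190.5536) ✓

r = 10, L = 181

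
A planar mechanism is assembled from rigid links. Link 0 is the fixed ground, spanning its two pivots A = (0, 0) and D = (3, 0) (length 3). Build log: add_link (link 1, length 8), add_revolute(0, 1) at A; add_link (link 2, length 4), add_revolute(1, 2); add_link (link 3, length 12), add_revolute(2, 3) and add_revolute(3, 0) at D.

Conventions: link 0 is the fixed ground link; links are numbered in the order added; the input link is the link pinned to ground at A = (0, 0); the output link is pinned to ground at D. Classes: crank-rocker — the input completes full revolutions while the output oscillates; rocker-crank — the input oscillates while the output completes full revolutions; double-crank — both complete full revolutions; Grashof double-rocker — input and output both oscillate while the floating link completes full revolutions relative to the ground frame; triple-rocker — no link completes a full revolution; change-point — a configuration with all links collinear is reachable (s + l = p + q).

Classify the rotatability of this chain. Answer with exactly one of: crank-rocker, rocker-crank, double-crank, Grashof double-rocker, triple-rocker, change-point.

lengths: ground=3, input=8, coupler=4, output=12
sorted: s=3 (shortest), l=12 (longest), p+q=12
s + l = 15 vs p + q = 12
s + l > p + q → non-Grashof → no link fully rotates → triple-rocker

triple-rocker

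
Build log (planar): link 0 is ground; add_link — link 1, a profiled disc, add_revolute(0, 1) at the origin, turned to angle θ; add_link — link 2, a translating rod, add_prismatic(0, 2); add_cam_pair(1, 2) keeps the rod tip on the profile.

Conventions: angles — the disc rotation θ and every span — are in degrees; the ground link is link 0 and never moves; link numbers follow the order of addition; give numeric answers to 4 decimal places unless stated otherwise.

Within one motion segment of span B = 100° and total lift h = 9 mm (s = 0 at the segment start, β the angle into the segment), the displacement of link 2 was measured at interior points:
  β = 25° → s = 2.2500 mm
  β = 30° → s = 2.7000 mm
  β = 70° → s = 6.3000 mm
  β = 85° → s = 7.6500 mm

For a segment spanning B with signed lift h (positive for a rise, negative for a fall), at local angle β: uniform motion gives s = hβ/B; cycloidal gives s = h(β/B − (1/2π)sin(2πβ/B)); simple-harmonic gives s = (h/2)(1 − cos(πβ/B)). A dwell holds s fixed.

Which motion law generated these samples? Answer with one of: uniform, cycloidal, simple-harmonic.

candidates at β/B = r: uniform s = h·r (linear in β); cycloidal s = h·(r − sin(2πr)/(2π)); simple-harmonic s = (h/2)(1 − cos(πr))
β=25°: printed 2.2500 | uniform 2.2500, cycloidal 0.8176, simple-harmonic 1.3180
β=30°: printed 2.7000 | uniform 2.7000, cycloidal 1.3377, simple-harmonic 1.8550
β=70°: printed 6.3000 | uniform 6.3000, cycloidal 7.6623, simple-harmonic 7.1450
β=85°: printed 7.6500 | uniform 7.6500, cycloidal 8.8088, simple-harmonic 8.5095
only one law matches every sample → uniform

uniform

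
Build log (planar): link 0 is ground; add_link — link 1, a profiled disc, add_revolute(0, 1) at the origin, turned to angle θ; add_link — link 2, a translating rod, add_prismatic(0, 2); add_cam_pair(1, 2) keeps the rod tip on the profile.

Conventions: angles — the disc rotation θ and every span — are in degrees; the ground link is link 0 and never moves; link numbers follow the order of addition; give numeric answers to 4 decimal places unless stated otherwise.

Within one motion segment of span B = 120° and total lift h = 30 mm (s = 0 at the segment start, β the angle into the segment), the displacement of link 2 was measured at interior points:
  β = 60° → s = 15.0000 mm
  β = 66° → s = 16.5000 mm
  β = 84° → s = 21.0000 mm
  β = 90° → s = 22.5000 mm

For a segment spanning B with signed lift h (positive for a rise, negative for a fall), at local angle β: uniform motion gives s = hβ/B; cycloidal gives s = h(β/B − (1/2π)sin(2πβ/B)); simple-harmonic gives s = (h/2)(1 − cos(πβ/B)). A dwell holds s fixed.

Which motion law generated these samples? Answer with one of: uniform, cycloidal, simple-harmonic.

candidates at β/B = r: uniform s = h·r (linear in β); cycloidal s = h·(r − sin(2πr)/(2π)); simple-harmonic s = (h/2)(1 − cos(πr))
β=60°: printed 15.0000 | uniform 15.0000, cycloidal 15.0000, simple-harmonic 15.0000
β=66°: printed 16.5000 | uniform 16.5000, cycloidal 17.9754, simple-harmonic 17.3465
β=84°: printed 21.0000 | uniform 21.0000, cycloidal 25.5410, simple-harmonic 23.8168
β=90°: printed 22.5000 | uniform 22.5000, cycloidal 27.2746, simple-harmonic 25.6066
only one law matches every sample → uniform

uniform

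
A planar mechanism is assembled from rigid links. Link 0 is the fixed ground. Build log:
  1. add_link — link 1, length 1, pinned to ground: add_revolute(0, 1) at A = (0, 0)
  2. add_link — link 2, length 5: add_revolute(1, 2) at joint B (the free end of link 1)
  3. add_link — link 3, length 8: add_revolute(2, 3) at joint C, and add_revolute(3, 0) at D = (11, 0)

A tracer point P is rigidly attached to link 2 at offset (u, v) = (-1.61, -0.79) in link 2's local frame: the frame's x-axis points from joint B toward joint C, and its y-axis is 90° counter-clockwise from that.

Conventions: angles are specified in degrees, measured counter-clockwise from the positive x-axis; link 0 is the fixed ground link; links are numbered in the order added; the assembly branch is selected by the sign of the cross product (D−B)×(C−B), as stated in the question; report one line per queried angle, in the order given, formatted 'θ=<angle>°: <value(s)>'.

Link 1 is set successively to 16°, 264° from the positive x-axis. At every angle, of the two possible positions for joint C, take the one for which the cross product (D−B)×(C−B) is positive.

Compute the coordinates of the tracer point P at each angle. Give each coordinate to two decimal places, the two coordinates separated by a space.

A=(0,0), D=(11.00,0)
θ=16°: B = A + 1.00·(cos16°, sin16°) = (0.9613, 0.2756)
θ=16°: |BD| = 10.0425
θ=16°: circle(B,5.00) ∩ circle(D,8.00): a=3.0795, h=3.9391
θ=16°:   candidates: C₊=(4.1477,4.1287) cross=39.559; C₋=(3.9315,-3.7465) cross=-39.559
θ=16°:   branch + wants cross > 0 → take C=(4.1477,4.1287) (cross=39.559)
θ=16°: ex = (C−B)/|BC| = (0.6373,0.7706); ey = (-0.7706,0.6373)
θ=16°: P = B + -1.61·ex + -0.79·ey = (0.5440,-1.4685)
θ=264°: B = A + 1.00·(cos264°, sin264°) = (-0.1045, -0.9945)
θ=264°: |BD| = 11.1490
θ=264°: circle(B,5.00) ∩ circle(D,8.00): a=3.8254, h=3.2196
θ=264°:   candidates: C₊=(3.4185,2.5535) cross=35.895; C₋=(3.9929,-3.8601) cross=-35.895
θ=264°:   branch + wants cross > 0 → take C=(3.4185,2.5535) (cross=35.895)
θ=264°: ex = (C−B)/|BC| = (0.7046,0.7096); ey = (-0.7096,0.7046)
θ=264°: P = B + -1.61·ex + -0.79·ey = (-0.6783,-2.6936)

θ=16°: 0.54 -1.47
θ=264°: -0.68 -2.69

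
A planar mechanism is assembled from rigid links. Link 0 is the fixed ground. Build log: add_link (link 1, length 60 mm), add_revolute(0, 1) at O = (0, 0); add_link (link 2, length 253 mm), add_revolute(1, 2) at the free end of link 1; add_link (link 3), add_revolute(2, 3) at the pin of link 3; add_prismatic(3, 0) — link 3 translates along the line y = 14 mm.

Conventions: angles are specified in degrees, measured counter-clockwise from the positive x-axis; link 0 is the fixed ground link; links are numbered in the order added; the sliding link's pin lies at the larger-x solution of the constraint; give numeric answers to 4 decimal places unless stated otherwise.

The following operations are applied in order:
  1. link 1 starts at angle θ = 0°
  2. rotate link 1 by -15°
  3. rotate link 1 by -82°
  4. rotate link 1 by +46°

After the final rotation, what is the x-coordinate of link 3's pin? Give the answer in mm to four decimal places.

geometry: r = 60 mm, L = 253 mm, e = 14 mm; θ starts at 0°
rotate link 1 by -15°: θ ← 0° -15° = -15°
rotate link 1 by -82°: θ ← -15° -82° = -97°
rotate link 1 by +46°: θ ← -97° +46° = -51°
crank pin P = (r cos θ, r sin θ) = (37.759223, -46.628758)
h = r sin θ − e = -46.628758 − 14 = -60.628758
x = r cos θ + √(L² − h²) = 37.759223 + 245.628080 = 283.387304

283.3873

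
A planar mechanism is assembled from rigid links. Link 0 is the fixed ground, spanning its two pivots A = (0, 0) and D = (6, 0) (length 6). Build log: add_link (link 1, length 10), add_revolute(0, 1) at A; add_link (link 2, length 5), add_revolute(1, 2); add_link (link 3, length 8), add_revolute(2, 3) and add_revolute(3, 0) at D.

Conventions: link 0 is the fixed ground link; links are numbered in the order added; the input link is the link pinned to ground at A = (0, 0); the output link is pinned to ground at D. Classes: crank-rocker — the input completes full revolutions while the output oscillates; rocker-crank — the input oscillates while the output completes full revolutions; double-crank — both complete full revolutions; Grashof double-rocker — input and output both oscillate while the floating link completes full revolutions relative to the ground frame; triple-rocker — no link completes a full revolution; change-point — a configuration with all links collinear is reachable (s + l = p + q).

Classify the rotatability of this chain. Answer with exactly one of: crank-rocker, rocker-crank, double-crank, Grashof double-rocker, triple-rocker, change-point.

lengths: ground=6, input=10, coupler=5, output=8
sorted: s=5 (shortest), l=10 (longest), p+q=14
s + l = 15 vs p + q = 14
s + l > p + q → non-Grashof → no link fully rotates → triple-rocker

triple-rocker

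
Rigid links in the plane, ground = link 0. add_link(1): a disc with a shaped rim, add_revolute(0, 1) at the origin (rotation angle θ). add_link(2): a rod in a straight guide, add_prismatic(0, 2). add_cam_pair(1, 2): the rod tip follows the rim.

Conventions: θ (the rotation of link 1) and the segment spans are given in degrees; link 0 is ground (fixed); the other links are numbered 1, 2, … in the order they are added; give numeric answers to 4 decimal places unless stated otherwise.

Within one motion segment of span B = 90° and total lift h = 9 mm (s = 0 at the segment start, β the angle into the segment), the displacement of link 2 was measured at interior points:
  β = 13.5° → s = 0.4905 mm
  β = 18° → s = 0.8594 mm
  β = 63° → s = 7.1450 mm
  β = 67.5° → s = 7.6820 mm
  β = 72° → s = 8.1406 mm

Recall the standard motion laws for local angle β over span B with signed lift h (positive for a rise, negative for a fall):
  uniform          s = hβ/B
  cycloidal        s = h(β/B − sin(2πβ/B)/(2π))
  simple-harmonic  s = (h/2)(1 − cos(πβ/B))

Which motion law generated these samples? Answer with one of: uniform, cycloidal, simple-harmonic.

candidates at β/B = r: uniform s = h·r (linear in β); cycloidal s = h·(r − sin(2πr)/(2π)); simple-harmonic s = (h/2)(1 − cos(πr))
β=13.5°: printed 0.4905 | uniform 1.3500, cycloidal 0.1912, simple-harmonic 0.4905
β=18°: printed 0.8594 | uniform 1.8000, cycloidal 0.4377, simple-harmonic 0.8594
β=63°: printed 7.1450 | uniform 6.3000, cycloidal 7.6623, simple-harmonic 7.1450
β=67.5°: printed 7.6820 | uniform 6.7500, cycloidal 8.1824, simple-harmonic 7.6820
β=72°: printed 8.1406 | uniform 7.2000, cycloidal 8.5623, simple-harmonic 8.1406
only one law matches every sample → simple-harmonic

simple-harmonic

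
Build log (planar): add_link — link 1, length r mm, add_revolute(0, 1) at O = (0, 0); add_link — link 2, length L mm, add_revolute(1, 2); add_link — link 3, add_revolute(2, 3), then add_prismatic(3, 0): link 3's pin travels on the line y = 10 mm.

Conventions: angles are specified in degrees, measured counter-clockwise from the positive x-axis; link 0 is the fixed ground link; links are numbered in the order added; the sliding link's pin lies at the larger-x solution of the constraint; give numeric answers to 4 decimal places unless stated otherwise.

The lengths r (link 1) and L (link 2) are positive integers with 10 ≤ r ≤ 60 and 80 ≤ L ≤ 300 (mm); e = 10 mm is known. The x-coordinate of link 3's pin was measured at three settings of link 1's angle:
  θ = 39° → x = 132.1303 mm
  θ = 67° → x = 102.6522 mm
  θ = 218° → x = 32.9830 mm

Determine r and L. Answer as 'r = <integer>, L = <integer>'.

constraint per measurement: (x − r cos θ)² + (r sin θ − e)² = L²
subtracting the θ₁ and θ₂ equations cancels the r² and L² terms:
r = (x₁² − x₂²) / (2[(x₁cos θ₁ + e sin θ₁) − (x₂cos θ₂ + e sin θ₂)]) = 58.0000 → r = 58
L² = (x₁ − r cos θ₁)² + (r sin θ₁ − e)² = 8280.9992 → L = 91.0000 → L = 91
check at θ₃=218°: x = 32.9830 (printed 32.9830) ✓

r = 58, L = 91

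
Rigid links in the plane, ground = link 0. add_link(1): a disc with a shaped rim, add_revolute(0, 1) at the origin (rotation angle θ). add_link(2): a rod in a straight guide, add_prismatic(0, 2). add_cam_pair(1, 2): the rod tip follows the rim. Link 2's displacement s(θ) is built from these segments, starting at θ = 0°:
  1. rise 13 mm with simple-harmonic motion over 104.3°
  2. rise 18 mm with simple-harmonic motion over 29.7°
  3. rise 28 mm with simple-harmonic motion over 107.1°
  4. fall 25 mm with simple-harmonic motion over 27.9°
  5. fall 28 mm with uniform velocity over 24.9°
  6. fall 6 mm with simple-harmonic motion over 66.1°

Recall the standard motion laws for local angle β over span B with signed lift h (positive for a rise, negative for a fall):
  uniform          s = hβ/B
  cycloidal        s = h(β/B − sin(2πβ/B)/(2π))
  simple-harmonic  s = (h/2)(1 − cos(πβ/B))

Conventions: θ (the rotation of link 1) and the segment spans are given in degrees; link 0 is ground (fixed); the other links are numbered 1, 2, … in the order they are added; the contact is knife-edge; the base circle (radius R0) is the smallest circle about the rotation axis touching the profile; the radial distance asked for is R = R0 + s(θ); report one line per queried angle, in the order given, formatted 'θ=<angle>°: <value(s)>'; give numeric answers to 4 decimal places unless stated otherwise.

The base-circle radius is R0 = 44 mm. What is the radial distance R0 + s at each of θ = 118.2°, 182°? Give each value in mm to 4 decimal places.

segment 1 (0° to 104.3°, simple-harmonic, h = 13) is passed completely: s = 0.0000 + (13) = 13.0000
θ = 118.2° falls in segment 2 (104.3° to 134°, simple-harmonic, h = 18): β = 118.2 − 104.3 = 13.9°, B = 29.7°; Δs = 18/2·(1 − cos(π·0.4680)) = 8.0971; s = 13.0000 + 8.0971 = 21.0971
segment 2 (104.3° to 134°, simple-harmonic, h = 18) is passed completely: s = 13.0000 + (18) = 31.0000
θ = 182° falls in segment 3 (134° to 241.1°, simple-harmonic, h = 28): β = 182 − 134 = 48°, B = 107.1°; Δs = 28/2·(1 − cos(π·0.4482)) = 11.7309; s = 31.0000 + 11.7309 = 42.7309
θ=118.2°: R = R0 + s = 44 + 21.0971 = 65.0971
θ=182°: R = R0 + s = 44 + 42.7309 = 86.7309

θ=118.2°: 65.0971
θ=182°: 86.7309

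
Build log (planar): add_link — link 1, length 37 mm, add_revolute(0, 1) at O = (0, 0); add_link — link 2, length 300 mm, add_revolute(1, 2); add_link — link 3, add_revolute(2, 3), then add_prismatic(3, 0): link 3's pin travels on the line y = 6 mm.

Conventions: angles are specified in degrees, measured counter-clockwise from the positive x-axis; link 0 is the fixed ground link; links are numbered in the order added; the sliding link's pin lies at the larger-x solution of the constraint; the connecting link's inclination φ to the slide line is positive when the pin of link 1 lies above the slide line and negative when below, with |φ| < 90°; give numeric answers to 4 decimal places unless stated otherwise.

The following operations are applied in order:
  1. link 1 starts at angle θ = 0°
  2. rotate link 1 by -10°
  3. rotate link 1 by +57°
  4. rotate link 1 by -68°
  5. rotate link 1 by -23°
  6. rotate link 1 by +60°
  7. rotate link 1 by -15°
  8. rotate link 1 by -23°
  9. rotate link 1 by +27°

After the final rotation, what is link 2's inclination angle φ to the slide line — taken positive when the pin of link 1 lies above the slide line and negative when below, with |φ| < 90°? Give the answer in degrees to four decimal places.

geometry: r = 37 mm, L = 300 mm, e = 6 mm; θ starts at 0°
rotate link 1 by -10°: θ ← 0° -10° = -10°
rotate link 1 by +57°: θ ← -10° +57° = 47°
rotate link 1 by -68°: θ ← 47° -68° = -21°
rotate link 1 by -23°: θ ← -21° -23° = -44°
rotate link 1 by +60°: θ ← -44° +60° = 16°
rotate link 1 by -15°: θ ← 16° -15° = 1°
rotate link 1 by -23°: θ ← 1° -23° = -22°
rotate link 1 by +27°: θ ← -22° +27° = 5°
h = r sin θ − e = 3.224762 − 6 = -2.775238
sin φ = h / L = -2.775238 / 300 = -0.00925079
φ = arcsin(-0.00925079) = -0.530039°

-0.5300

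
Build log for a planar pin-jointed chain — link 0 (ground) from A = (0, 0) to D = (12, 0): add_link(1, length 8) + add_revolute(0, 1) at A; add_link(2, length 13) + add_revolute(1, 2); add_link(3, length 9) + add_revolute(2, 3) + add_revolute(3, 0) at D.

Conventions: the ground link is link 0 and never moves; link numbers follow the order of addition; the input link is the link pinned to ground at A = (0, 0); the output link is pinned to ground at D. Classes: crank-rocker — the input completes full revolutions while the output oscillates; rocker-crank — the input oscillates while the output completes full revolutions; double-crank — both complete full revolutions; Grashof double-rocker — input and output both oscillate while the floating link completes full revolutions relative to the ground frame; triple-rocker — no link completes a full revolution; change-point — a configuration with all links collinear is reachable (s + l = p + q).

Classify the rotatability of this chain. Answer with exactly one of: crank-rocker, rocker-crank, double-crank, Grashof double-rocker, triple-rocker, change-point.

lengths: ground=12, input=8, coupler=13, output=9
sorted: s=8 (shortest), l=13 (longest), p+q=21
s + l = 21 vs p + q = 21
s + l = p + q → change-point (collinear configuration reachable)

change-point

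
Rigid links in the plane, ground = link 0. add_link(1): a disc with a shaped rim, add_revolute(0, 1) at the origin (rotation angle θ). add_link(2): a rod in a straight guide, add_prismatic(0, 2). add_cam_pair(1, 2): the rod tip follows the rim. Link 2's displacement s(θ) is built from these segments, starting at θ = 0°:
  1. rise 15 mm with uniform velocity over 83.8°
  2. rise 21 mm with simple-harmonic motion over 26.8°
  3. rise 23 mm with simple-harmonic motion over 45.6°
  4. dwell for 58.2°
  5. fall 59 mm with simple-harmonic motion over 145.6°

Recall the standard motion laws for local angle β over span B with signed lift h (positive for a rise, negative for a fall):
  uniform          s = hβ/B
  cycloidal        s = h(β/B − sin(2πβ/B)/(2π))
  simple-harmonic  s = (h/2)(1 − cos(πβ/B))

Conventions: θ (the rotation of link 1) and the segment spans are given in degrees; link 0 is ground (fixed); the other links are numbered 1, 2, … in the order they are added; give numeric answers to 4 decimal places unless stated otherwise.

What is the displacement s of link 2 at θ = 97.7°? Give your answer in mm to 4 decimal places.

segment 1 (0° to 83.8°, uniform, h = 15) is passed completely: s = 0.0000 + (15) = 15.0000
θ = 97.7° falls in segment 2 (83.8° to 110.6°, simple-harmonic, h = 21): β = 97.7 − 83.8 = 13.9°, B = 26.8°; Δs = 21/2·(1 − cos(π·0.5187)) = 11.1151; s = 15.0000 + 11.1151 = 26.1151

26.1151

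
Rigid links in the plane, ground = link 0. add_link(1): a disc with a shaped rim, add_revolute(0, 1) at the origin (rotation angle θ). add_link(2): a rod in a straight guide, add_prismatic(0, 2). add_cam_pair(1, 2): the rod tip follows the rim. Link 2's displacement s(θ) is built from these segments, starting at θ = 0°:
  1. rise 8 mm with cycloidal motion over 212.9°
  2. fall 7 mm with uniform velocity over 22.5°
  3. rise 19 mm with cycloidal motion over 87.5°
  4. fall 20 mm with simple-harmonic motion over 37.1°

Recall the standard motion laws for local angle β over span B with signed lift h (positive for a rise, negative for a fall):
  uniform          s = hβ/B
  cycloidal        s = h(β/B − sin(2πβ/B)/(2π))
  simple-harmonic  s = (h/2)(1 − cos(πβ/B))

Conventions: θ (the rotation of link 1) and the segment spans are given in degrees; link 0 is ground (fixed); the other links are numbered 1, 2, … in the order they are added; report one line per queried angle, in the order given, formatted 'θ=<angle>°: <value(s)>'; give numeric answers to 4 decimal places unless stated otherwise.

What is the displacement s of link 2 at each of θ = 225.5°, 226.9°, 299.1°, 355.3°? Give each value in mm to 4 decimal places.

segment 1 (0° to 212.9°, cycloidal, h = 8) is passed completely: s = 0.0000 + (8) = 8.0000
θ = 225.5° falls in segment 2 (212.9° to 235.4°, uniform, h = -7): β = 225.5 − 212.9 = 12.6°, B = 22.5°; Δs = -7·12.6/22.5 = -3.9200; s = 8.0000 − 3.9200 = 4.0800
θ = 226.9° falls in segment 2 (212.9° to 235.4°, uniform, h = -7): β = 226.9 − 212.9 = 14°, B = 22.5°; Δs = -7·14/22.5 = -4.3556; s = 8.0000 − 4.3556 = 3.6444
segment 2 (212.9° to 235.4°, uniform, h = -7) is passed completely: s = 8.0000 + (-7) = 1.0000
θ = 299.1° falls in segment 3 (235.4° to 322.9°, cycloidal, h = 19): β = 299.1 − 235.4 = 63.7°, B = 87.5°; Δs = 19·(0.7280 − sin(2π·0.7280)/(2π)) = 16.8271; s = 1.0000 + 16.8271 = 17.8271
segment 3 (235.4° to 322.9°, cycloidal, h = 19) is passed completely: s = 1.0000 + (19) = 20.0000
θ = 355.3° falls in segment 4 (322.9° to 360°, simple-harmonic, h = -20): β = 355.3 − 322.9 = 32.4°, B = 37.1°; Δs = -20/2·(1 − cos(π·0.8733)) = -19.2184; s = 20.0000 − 19.2184 = 0.7816

θ=225.5°: 4.0800
θ=226.9°: 3.6444
θ=299.1°: 17.8271
θ=355.3°: 0.7816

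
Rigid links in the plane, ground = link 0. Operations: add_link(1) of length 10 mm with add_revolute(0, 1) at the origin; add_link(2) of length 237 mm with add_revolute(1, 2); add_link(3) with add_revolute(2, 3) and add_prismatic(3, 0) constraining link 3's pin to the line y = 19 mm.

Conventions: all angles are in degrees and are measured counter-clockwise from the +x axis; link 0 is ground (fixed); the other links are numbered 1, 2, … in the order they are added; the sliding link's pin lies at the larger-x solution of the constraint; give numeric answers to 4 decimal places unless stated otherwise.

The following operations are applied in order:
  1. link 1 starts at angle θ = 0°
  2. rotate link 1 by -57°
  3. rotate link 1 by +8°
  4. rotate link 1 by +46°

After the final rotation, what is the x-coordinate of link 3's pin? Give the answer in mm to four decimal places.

geometry: r = 10 mm, L = 237 mm, e = 19 mm; θ starts at 0°
rotate link 1 by -57°: θ ← 0° -57° = -57°
rotate link 1 by +8°: θ ← -57° +8° = -49°
rotate link 1 by +46°: θ ← -49° +46° = -3°
crank pin P = (r cos θ, r sin θ) = (9.986295, -0.523360)
h = r sin θ − e = -0.523360 − 19 = -19.523360
x = r cos θ + √(L² − h²) = 9.986295 + 236.194493 = 246.180788

246.1808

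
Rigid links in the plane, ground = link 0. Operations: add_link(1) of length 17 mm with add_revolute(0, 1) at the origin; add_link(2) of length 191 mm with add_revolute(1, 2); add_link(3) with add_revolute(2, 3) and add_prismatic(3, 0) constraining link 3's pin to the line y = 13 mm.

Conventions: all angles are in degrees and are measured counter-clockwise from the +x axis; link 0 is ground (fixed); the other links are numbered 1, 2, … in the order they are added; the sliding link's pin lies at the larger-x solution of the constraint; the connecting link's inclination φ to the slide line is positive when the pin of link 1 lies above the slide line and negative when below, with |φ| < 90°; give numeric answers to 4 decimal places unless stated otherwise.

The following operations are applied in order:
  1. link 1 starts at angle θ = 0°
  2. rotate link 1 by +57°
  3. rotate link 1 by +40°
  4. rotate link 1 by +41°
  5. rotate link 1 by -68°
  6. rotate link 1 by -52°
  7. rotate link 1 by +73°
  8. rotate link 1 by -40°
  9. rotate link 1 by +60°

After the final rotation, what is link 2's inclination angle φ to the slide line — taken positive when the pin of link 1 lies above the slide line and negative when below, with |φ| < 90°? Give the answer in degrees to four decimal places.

geometry: r = 17 mm, L = 191 mm, e = 13 mm; θ starts at 0°
rotate link 1 by +57°: θ ← 0° +57° = 57°
rotate link 1 by +40°: θ ← 57° +40° = 97°
rotate link 1 by +41°: θ ← 97° +41° = 138°
rotate link 1 by -68°: θ ← 138° -68° = 70°
rotate link 1 by -52°: θ ← 70° -52° = 18°
rotate link 1 by +73°: θ ← 18° +73° = 91°
rotate link 1 by -40°: θ ← 91° -40° = 51°
rotate link 1 by +60°: θ ← 51° +60° = 111°
h = r sin θ − e = 15.870867 − 13 = 2.870867
sin φ = h / L = 2.870867 / 191 = 0.01503072
φ = arcsin(0.01503072) = 0.861229°

0.8612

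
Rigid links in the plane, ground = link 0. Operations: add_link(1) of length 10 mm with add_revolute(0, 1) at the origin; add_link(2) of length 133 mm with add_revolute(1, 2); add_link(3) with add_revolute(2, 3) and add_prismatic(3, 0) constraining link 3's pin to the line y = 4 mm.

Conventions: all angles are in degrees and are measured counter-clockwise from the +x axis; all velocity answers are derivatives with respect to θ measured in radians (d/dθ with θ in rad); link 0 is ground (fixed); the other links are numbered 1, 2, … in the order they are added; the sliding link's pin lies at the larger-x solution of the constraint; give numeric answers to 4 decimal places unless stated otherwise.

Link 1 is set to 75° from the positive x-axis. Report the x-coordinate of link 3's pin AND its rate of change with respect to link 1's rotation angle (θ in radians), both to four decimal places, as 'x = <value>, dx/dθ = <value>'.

geometry: r = 10 mm, L = 133 mm, e = 4 mm
crank pin P = (r cos θ, r sin θ) = (2.588190, 9.659258)
h = r sin θ − e = 9.659258 − 4 = 5.659258
x = r cos θ + √(L² − h²) = 2.588190 + 132.879542 = 135.467733
dx/dθ = −r sin θ − h·r cos θ/√(L² − h²) (θ in radians; h = 5.659258) = -9.769488

x = 135.4677, dx/dθ = -9.7695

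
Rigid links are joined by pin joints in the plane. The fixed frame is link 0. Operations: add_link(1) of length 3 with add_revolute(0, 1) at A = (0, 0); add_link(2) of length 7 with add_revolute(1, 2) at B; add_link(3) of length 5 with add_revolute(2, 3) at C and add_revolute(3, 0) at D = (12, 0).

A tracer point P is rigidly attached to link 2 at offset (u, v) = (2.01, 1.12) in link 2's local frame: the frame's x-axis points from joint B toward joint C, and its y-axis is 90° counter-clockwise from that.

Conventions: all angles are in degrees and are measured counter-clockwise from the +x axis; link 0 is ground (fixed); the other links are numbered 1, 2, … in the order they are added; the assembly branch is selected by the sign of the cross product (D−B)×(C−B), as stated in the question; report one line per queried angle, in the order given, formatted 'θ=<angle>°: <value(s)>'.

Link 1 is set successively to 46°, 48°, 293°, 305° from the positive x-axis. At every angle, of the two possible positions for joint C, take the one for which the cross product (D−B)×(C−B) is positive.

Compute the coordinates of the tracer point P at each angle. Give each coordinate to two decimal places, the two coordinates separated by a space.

A=(0,0), D=(12.00,0)
θ=46°: B = A + 3.00·(cos46°, sin46°) = (2.0840, 2.1580)
θ=46°: |BD| = 10.1481
θ=46°: circle(B,7.00) ∩ circle(D,5.00): a=6.2565, h=3.1394
θ=46°:   candidates: C₊=(8.8650,3.8951) cross=31.859; C₋=(7.5298,-2.2400) cross=-31.859
θ=46°:   branch + wants cross > 0 → take C=(8.8650,3.8951) (cross=31.859)
θ=46°: ex = (C−B)/|BC| = (0.9687,0.2482); ey = (-0.2482,0.9687)
θ=46°: P = B + 2.01·ex + 1.12·ey = (3.7532,3.7418)
θ=48°: B = A + 3.00·(cos48°, sin48°) = (2.0074, 2.2294)
θ=48°: |BD| = 10.2383
θ=48°: circle(B,7.00) ∩ circle(D,5.00): a=6.2912, h=3.0693
θ=48°:   candidates: C₊=(8.8160,3.8551) cross=31.424; C₋=(7.4793,-2.1362) cross=-31.424
θ=48°:   branch + wants cross > 0 → take C=(8.8160,3.8551) (cross=31.424)
θ=48°: ex = (C−B)/|BC| = (0.9727,0.2322); ey = (-0.2322,0.9727)
θ=48°: P = B + 2.01·ex + 1.12·ey = (3.7023,3.7856)
θ=293°: B = A + 3.00·(cos293°, sin293°) = (1.1722, -2.7615)
θ=293°: |BD| = 11.1744
θ=293°: circle(B,7.00) ∩ circle(D,5.00): a=6.6611, h=2.1517
θ=293°:   candidates: C₊=(7.0949,0.9696) cross=24.044; C₋=(8.1584,-3.2004) cross=-24.044
θ=293°:   branch + wants cross > 0 → take C=(7.0949,0.9696) (cross=24.044)
θ=293°: ex = (C−B)/|BC| = (0.8461,0.5330); ey = (-0.5330,0.8461)
θ=293°: P = B + 2.01·ex + 1.12·ey = (2.2759,-0.7425)
θ=305°: B = A + 3.00·(cos305°, sin305°) = (1.7207, -2.4575)
θ=305°: |BD| = 10.5689
θ=305°: circle(B,7.00) ∩ circle(D,5.00): a=6.4199, h=2.7902
θ=305°:   candidates: C₊=(7.3159,1.7490) cross=29.489; C₋=(8.6134,-3.6785) cross=-29.489
θ=305°:   branch + wants cross > 0 → take C=(7.3159,1.7490) (cross=29.489)
θ=305°: ex = (C−B)/|BC| = (0.7993,0.6009); ey = (-0.6009,0.7993)
θ=305°: P = B + 2.01·ex + 1.12·ey = (2.6543,-0.3544)

θ=46°: 3.75 3.74
θ=48°: 3.70 3.79
θ=293°: 2.28 -0.74
θ=305°: 2.65 -0.35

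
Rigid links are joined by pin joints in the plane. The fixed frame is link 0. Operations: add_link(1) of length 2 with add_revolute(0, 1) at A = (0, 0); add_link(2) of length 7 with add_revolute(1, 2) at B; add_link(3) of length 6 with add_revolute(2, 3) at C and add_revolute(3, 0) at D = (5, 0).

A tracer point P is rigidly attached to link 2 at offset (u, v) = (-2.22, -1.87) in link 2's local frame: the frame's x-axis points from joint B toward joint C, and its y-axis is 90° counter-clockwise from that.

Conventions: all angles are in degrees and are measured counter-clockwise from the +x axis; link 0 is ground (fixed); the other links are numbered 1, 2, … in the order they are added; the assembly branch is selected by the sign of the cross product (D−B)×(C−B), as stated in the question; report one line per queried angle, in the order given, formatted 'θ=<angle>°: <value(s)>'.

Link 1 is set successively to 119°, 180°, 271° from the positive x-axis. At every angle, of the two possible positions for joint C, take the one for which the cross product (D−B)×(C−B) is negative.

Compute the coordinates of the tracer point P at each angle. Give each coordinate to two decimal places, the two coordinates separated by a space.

A=(0,0), D=(5.00,0)
θ=119°: B = A + 2.00·(cos119°, sin119°) = (-0.9696, 1.7492)
θ=119°: |BD| = 6.2206
θ=119°: circle(B,7.00) ∩ circle(D,6.00): a=4.1552, h=5.6333
θ=119°:   candidates: C₊=(4.6020,5.9868) cross=35.043; C₋=(1.4339,-4.8252) cross=-35.043
θ=119°:   branch - wants cross < 0 → take C=(1.4339,-4.8252) (cross=-35.043)
θ=119°: ex = (C−B)/|BC| = (0.3434,-0.9392); ey = (0.9392,0.3434)
θ=119°: P = B + -2.22·ex + -1.87·ey = (-3.4882,3.1922)
θ=180°: B = A + 2.00·(cos180°, sin180°) = (-2.0000, 0.0000)
θ=180°: |BD| = 7.0000
θ=180°: circle(B,7.00) ∩ circle(D,6.00): a=4.4286, h=5.4210
θ=180°:   candidates: C₊=(2.4286,5.4210) cross=37.947; C₋=(2.4286,-5.4210) cross=-37.947
θ=180°:   branch - wants cross < 0 → take C=(2.4286,-5.4210) (cross=-37.947)
θ=180°: ex = (C−B)/|BC| = (0.6327,-0.7744); ey = (0.7744,0.6327)
θ=180°: P = B + -2.22·ex + -1.87·ey = (-4.8527,0.5362)
θ=271°: B = A + 2.00·(cos271°, sin271°) = (0.0349, -1.9997)
θ=271°: |BD| = 5.3527
θ=271°: circle(B,7.00) ∩ circle(D,6.00): a=3.8907, h=5.8192
θ=271°:   candidates: C₊=(1.4699,4.8516) cross=31.148; C₋=(5.8179,-5.9440) cross=-31.148
θ=271°:   branch - wants cross < 0 → take C=(5.8179,-5.9440) (cross=-31.148)
θ=271°: ex = (C−B)/|BC| = (0.8261,-0.5635); ey = (0.5635,0.8261)
θ=271°: P = B + -2.22·ex + -1.87·ey = (-2.8528,-2.2937)

θ=119°: -3.49 3.19
θ=180°: -4.85 0.54
θ=271°: -2.85 -2.29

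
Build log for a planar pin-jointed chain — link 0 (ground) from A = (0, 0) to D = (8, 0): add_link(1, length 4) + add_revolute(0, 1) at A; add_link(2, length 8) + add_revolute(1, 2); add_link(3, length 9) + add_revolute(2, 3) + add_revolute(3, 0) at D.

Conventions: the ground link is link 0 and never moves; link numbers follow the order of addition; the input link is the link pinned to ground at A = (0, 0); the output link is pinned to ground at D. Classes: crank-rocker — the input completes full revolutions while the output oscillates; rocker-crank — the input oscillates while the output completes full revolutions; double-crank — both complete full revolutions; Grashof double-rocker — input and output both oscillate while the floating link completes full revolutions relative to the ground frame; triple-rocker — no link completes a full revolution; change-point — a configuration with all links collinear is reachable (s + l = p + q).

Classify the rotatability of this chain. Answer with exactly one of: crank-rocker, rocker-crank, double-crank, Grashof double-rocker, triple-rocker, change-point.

lengths: ground=8, input=4, coupler=8, output=9
sorted: s=4 (shortest), l=9 (longest), p+q=16
s + l = 13 vs p + q = 16
s + l < p + q (Grashof) with shortest = input link → crank-rocker

crank-rocker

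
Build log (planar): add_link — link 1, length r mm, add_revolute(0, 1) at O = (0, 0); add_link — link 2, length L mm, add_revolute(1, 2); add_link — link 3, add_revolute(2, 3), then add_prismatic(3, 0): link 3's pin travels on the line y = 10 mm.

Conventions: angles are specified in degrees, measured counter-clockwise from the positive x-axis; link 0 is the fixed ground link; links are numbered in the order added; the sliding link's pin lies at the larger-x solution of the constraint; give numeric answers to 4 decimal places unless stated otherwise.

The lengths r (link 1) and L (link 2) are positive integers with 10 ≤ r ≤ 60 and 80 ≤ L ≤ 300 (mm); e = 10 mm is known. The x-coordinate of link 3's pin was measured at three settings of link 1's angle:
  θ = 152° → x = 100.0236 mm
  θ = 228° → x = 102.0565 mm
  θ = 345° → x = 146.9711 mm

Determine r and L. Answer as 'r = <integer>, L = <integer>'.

constraint per measurement: (x − r cos θ)² + (r sin θ − e)² = L²
subtracting the θ₁ and θ₂ equations cancels the r² and L² terms:
r = (x₁² − x₂²) / (2[(x₁cos θ₁ + e sin θ₁) − (x₂cos θ₂ + e sin θ₂)]) = 25.9995 → r = 26
L² = (x₁ − r cos θ₁)² + (r sin θ₁ − e)² = 15129.0064 → L = 123.0000 → L = 123
check at θ₃=345°: x = 146.9711 (printed 146.9711) ✓

r = 26, L = 123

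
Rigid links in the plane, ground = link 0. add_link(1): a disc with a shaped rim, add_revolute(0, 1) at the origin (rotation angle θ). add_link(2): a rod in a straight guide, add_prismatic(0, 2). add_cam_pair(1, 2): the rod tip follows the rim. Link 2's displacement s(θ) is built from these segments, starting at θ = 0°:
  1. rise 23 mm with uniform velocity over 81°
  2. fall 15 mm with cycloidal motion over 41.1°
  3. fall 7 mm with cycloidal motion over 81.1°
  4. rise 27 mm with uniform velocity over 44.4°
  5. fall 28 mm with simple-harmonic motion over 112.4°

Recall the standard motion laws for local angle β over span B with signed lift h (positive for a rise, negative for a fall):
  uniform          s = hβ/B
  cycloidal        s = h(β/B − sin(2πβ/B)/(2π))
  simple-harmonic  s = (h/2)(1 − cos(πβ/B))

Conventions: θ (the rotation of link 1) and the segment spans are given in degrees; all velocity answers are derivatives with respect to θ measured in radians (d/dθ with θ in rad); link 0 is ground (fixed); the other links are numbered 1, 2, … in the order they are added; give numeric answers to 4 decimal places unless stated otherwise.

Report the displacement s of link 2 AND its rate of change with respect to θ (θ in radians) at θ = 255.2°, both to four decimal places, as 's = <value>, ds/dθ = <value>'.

segment 1 (0° to 81°, uniform, h = 23) is passed completely: s = 0.0000 + (23) = 23.0000
segment 2 (81° to 122.1°, cycloidal, h = -15) is passed completely: s = 23.0000 + (-15) = 8.0000
segment 3 (122.1° to 203.2°, cycloidal, h = -7) is passed completely: s = 8.0000 + (-7) = 1.0000
segment 4 (203.2° to 247.6°, uniform, h = 27) is passed completely: s = 1.0000 + (27) = 28.0000
θ = 255.2° falls in segment 5 (247.6° to 360°, simple-harmonic, h = -28): β = 255.2 − 247.6 = 7.6°, B = 112.4°; Δs = -28/2·(1 − cos(π·0.0676)) = -0.3147; s = 28.0000 − 0.3147 = 27.6853
velocity in seg [247.6°–360°] (simple-harmonic), θ in radians: β = 7.6° = 0.1326 rad, B = 112.4° = 1.9618 rad; ds/dθ = (πh/(2B)) sin(πβ/B) = (π·(-28)/(2·1.9618)) sin(π·0.0676) = -4.726725 mm/rad

s = 27.6853, ds/dθ = -4.7267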